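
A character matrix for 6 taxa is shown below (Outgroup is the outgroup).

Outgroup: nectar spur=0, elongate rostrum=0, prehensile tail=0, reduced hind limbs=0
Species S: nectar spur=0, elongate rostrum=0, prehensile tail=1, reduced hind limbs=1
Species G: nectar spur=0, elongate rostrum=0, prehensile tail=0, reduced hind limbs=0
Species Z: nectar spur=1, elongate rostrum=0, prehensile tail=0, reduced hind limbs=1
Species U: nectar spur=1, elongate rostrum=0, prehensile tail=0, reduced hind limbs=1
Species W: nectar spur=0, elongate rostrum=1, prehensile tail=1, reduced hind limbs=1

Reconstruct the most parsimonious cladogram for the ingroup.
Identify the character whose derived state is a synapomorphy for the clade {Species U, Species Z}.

The outgroup has state '0' for every character, so '1' is the derived state throughout.
nectar spur (derived state '1') is shared by Species U and Species Z — a synapomorphy uniting that clade.
elongate rostrum (derived state '1') is unique to Species W (autapomorphy; uninformative for grouping).
prehensile tail (derived state '1') is shared by Species S and Species W — a synapomorphy uniting that clade.
Only Species S, Species U, Species W, and Species Z show the derived state '1' for reduced hind limbs, supporting them as a clade.
Most parsimonious ingroup topology: (((Species S,Species W),(Species Z,Species U)),Species G).
The clade {Species U, Species Z} is supported by nectar spur: its derived state '1' occurs in exactly those taxa and in no other taxon (including the outgroup).

nectar spur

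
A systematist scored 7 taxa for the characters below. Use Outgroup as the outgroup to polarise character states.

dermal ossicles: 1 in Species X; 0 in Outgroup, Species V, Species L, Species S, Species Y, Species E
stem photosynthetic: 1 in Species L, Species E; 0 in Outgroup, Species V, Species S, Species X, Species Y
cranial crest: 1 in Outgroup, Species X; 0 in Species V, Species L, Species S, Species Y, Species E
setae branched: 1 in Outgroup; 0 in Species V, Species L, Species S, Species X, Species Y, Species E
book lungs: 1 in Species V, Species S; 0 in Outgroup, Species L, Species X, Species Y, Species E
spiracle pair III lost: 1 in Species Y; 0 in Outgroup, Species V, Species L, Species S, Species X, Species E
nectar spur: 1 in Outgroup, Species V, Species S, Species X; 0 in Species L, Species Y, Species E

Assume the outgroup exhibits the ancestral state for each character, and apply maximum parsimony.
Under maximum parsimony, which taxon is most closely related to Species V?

Species S

Character polarity is set by the outgroup: the derived state is whichever differs from the outgroup's state, so for cranial crest, setae branched, nectar spur the derived state is '0', and for the remaining characters it is '1'.
dermal ossicles (derived state '1') is unique to Species X (autapomorphy; uninformative for grouping).
Only Species E and Species L show the derived state '1' for stem photosynthetic, supporting them as a clade.
cranial crest (derived state '0') is shared by Species E, Species L, Species S, Species V, and Species Y — a synapomorphy uniting that clade.
All ingroup taxa share the derived state '0' for setae branched; it defines the ingroup but does not resolve relationships within it.
book lungs: derived state '1' in Species S and Species V only — synapomorphy for {Species S, Species V}.
spiracle pair III lost: derived state '1' in Species Y only — an autapomorphy, so it tells us nothing about relationships among taxa.
Only Species E, Species L, and Species Y show the derived state '0' for nectar spur, supporting them as a clade.
Most parsimonious ingroup topology: (((Species V,Species S),((Species L,Species E),Species Y)),Species X).
Species V and Species S form a cherry on this tree, so they are sister taxa.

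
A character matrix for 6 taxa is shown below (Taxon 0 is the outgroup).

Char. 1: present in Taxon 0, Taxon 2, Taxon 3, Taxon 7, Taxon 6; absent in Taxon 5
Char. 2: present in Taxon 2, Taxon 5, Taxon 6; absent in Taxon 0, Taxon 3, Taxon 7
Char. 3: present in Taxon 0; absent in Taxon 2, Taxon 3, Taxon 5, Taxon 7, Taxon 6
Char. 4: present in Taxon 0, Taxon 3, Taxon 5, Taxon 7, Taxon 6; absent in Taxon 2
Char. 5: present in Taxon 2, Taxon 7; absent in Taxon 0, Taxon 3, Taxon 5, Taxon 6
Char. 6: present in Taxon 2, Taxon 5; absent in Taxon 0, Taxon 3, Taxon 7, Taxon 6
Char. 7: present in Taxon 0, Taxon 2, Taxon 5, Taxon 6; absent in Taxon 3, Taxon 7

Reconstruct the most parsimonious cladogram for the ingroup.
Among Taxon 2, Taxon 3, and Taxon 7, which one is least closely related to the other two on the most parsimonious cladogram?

Character polarity is set by the outgroup: the derived state is whichever differs from the outgroup's state, so for Char. 1, Char. 3, Char. 4, Char. 7 the derived state is 'absent', and for the remaining characters it is 'present'.
Char. 1 (derived state 'absent') is unique to Taxon 5 (autapomorphy; uninformative for grouping).
Char. 2 (derived state 'present') is shared by Taxon 2, Taxon 5, and Taxon 6 — a synapomorphy uniting that clade.
All ingroup taxa share the derived state 'absent' for Char. 3; it defines the ingroup but does not resolve relationships within it.
Char. 4: derived state 'absent' in Taxon 2 only — an autapomorphy, so it tells us nothing about relationships among taxa.
Char. 5 groups Taxon 2 and Taxon 7, which is incompatible with the clades supported by the remaining characters; treating it as convergent (homoplasy) costs fewer steps than any alternative tree.
Char. 6 (derived state 'present') is shared by Taxon 2 and Taxon 5 — a synapomorphy uniting that clade.
Only Taxon 3 and Taxon 7 show the derived state 'absent' for Char. 7, supporting them as a clade.
Most parsimonious ingroup topology: (((Taxon 2,Taxon 5),Taxon 6),(Taxon 3,Taxon 7)).
Taxon 7 and Taxon 3 share a more recent common ancestor with each other than either does with Taxon 2, so Taxon 2 is the least closely related of the three.

Taxon 2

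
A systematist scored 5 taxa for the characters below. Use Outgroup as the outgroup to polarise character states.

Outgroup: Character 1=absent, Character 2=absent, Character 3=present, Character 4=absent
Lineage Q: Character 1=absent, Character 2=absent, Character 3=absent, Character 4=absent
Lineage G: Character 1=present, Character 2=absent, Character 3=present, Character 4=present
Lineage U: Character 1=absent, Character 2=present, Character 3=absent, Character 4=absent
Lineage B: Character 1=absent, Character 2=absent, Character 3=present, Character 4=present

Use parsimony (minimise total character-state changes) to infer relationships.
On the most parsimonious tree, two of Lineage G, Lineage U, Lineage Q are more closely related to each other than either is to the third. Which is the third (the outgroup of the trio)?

Lineage G

Character polarity is set by the outgroup: the derived state is whichever differs from the outgroup's state, so for Character 3 the derived state is 'absent', and for the remaining characters it is 'present'.
Character 1 (derived state 'present') is unique to Lineage G (autapomorphy; uninformative for grouping).
Character 2: derived state 'present' in Lineage U only — an autapomorphy, so it tells us nothing about relationships among taxa.
Character 3 (derived state 'absent') is shared by Lineage Q and Lineage U — a synapomorphy uniting that clade.
Character 4: derived state 'present' in Lineage B and Lineage G only — synapomorphy for {Lineage B, Lineage G}.
Most parsimonious ingroup topology: ((Lineage Q,Lineage U),(Lineage G,Lineage B)).
Lineage U and Lineage Q share a more recent common ancestor with each other than either does with Lineage G, so Lineage G is the least closely related of the three.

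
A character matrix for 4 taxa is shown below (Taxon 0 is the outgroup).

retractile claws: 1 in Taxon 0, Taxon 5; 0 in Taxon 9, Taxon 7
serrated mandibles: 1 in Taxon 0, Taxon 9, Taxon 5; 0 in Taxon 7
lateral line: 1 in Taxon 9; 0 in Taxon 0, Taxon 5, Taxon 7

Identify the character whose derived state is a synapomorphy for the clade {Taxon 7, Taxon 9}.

retractile claws

Character polarity is set by the outgroup: the derived state is whichever differs from the outgroup's state, so for retractile claws, serrated mandibles the derived state is '0', and for the remaining characters it is '1'.
retractile claws: derived state '0' in Taxon 7 and Taxon 9 only — synapomorphy for {Taxon 7, Taxon 9}.
serrated mandibles (derived state '0') is unique to Taxon 7 (autapomorphy; uninformative for grouping).
lateral line: derived state '1' in Taxon 9 only — an autapomorphy, so it tells us nothing about relationships among taxa.
Most parsimonious ingroup topology: ((Taxon 9,Taxon 7),Taxon 5).
The clade {Taxon 7, Taxon 9} is supported by retractile claws: its derived state '0' occurs in exactly those taxa and in no other taxon (including the outgroup).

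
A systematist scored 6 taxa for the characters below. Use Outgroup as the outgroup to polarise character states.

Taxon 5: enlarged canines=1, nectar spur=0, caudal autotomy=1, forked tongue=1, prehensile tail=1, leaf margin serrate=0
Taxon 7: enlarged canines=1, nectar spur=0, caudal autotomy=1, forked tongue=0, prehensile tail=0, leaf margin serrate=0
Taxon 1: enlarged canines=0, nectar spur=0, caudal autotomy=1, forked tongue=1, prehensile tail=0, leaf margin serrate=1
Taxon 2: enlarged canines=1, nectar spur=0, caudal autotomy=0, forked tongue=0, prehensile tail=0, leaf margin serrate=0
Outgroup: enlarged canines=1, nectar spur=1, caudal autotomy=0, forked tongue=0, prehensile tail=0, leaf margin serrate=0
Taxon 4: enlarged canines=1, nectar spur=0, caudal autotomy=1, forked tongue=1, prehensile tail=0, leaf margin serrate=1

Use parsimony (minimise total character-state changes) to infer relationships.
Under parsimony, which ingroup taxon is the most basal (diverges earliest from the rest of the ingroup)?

Character polarity is set by the outgroup: the derived state is whichever differs from the outgroup's state, so for enlarged canines, nectar spur the derived state is '0', and for the remaining characters it is '1'.
enlarged canines (derived state '0') is unique to Taxon 1 (autapomorphy; uninformative for grouping).
All ingroup taxa share the derived state '0' for nectar spur; it defines the ingroup but does not resolve relationships within it.
caudal autotomy (derived state '1') is shared by Taxon 1, Taxon 4, Taxon 5, and Taxon 7 — a synapomorphy uniting that clade.
forked tongue (derived state '1') is shared by Taxon 1, Taxon 4, and Taxon 5 — a synapomorphy uniting that clade.
prehensile tail: derived state '1' in Taxon 5 only — an autapomorphy, so it tells us nothing about relationships among taxa.
leaf margin serrate (derived state '1') is shared by Taxon 1 and Taxon 4 — a synapomorphy uniting that clade.
Most parsimonious ingroup topology: (Taxon 2,(((Taxon 1,Taxon 4),Taxon 5),Taxon 7)).
Taxon 2 is sister to the clade containing all other ingroup taxa, so it is the earliest-diverging (most basal) ingroup lineage.

Taxon 2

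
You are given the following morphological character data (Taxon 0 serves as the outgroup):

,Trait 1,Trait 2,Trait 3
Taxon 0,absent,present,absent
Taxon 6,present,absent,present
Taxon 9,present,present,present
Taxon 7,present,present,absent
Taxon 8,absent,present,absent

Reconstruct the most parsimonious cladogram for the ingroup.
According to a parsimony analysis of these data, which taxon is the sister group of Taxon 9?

Taxon 6

Character polarity is set by the outgroup: the derived state is whichever differs from the outgroup's state, so for Trait 2 the derived state is 'absent', and for the remaining characters it is 'present'.
Trait 1: derived state 'present' in Taxon 6, Taxon 7, and Taxon 9 only — synapomorphy for {Taxon 6, Taxon 7, Taxon 9}.
Trait 2 (derived state 'absent') is unique to Taxon 6 (autapomorphy; uninformative for grouping).
Only Taxon 6 and Taxon 9 show the derived state 'present' for Trait 3, supporting them as a clade.
Most parsimonious ingroup topology: (((Taxon 6,Taxon 9),Taxon 7),Taxon 8).
Taxon 9 and Taxon 6 form a cherry on this tree, so they are sister taxa.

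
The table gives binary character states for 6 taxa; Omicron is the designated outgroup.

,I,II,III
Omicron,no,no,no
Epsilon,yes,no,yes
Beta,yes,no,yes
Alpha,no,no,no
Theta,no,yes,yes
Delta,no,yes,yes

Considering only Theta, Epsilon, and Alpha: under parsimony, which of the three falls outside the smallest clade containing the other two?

The outgroup has state 'no' for every character, so 'yes' is the derived state throughout.
Only Beta and Epsilon show the derived state 'yes' for I, supporting them as a clade.
II (derived state 'yes') is shared by Delta and Theta — a synapomorphy uniting that clade.
III (derived state 'yes') is shared by Beta, Delta, Epsilon, and Theta — a synapomorphy uniting that clade.
Most parsimonious ingroup topology: (((Epsilon,Beta),(Theta,Delta)),Alpha).
Epsilon and Theta share a more recent common ancestor with each other than either does with Alpha, so Alpha is the least closely related of the three.

Alpha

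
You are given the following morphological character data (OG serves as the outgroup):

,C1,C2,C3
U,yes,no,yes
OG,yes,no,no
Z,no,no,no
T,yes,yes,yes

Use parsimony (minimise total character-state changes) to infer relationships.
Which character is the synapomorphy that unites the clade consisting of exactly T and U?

Character polarity is set by the outgroup: the derived state is whichever differs from the outgroup's state, so for C1 the derived state is 'no', and for the remaining characters it is 'yes'.
C1: derived state 'no' in Z only — an autapomorphy, so it tells us nothing about relationships among taxa.
C2 (derived state 'yes') is unique to T (autapomorphy; uninformative for grouping).
Only T and U show the derived state 'yes' for C3, supporting them as a clade.
Most parsimonious ingroup topology: (Z,(T,U)).
The clade {T, U} is supported by C3: its derived state 'yes' occurs in exactly those taxa and in no other taxon (including the outgroup).

C3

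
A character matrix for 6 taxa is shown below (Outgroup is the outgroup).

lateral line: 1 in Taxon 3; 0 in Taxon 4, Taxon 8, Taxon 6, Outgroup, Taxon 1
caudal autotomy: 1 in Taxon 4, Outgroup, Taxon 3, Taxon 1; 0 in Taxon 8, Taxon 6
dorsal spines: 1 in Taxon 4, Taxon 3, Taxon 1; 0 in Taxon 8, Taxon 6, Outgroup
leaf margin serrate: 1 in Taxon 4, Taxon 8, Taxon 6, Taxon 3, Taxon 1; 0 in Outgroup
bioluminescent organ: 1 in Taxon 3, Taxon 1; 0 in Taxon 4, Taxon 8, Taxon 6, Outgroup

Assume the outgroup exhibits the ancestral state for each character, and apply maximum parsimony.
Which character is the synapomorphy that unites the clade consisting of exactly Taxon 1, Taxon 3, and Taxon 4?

dorsal spines

Character polarity is set by the outgroup: the derived state is whichever differs from the outgroup's state, so for caudal autotomy the derived state is '0', and for the remaining characters it is '1'.
lateral line (derived state '1') is unique to Taxon 3 (autapomorphy; uninformative for grouping).
Only Taxon 6 and Taxon 8 show the derived state '0' for caudal autotomy, supporting them as a clade.
dorsal spines: derived state '1' in Taxon 1, Taxon 3, and Taxon 4 only — synapomorphy for {Taxon 1, Taxon 3, Taxon 4}.
All ingroup taxa share the derived state '1' for leaf margin serrate; it defines the ingroup but does not resolve relationships within it.
Only Taxon 1 and Taxon 3 show the derived state '1' for bioluminescent organ, supporting them as a clade.
Most parsimonious ingroup topology: (((Taxon 3,Taxon 1),Taxon 4),(Taxon 8,Taxon 6)).
The clade {Taxon 1, Taxon 3, Taxon 4} is supported by dorsal spines: its derived state '1' occurs in exactly those taxa and in no other taxon (including the outgroup).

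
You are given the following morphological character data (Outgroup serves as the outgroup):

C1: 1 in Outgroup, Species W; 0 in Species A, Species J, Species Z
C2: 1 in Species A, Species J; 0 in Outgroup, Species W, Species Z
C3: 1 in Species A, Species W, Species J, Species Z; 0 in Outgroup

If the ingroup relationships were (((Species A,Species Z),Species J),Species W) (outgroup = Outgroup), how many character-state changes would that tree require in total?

Map each character onto (((Species A,Species Z),Species J),Species W) (rooted by Outgroup) and count the minimum state changes it requires (Fitch parsimony):
C1: 1; C2: 2; C3: 1.
Total tree length = 4.

4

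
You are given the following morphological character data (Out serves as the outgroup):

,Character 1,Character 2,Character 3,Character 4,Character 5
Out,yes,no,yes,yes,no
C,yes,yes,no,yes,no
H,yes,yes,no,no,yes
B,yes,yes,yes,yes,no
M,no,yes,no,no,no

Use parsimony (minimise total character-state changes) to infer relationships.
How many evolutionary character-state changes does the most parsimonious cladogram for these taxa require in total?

Character polarity is set by the outgroup: the derived state is whichever differs from the outgroup's state, so for Character 1, Character 3, Character 4 the derived state is 'no', and for the remaining characters it is 'yes'.
Character 1: derived state 'no' in M only — an autapomorphy, so it tells us nothing about relationships among taxa.
Character 2 (derived state 'yes') is shared by all ingroup taxa — unites the whole ingroup.
Character 3: derived state 'no' in C, H, and M only — synapomorphy for {C, H, M}.
Character 4 (derived state 'no') is shared by H and M — a synapomorphy uniting that clade.
Character 5 (derived state 'yes') is unique to H (autapomorphy; uninformative for grouping).
Most parsimonious ingroup topology: ((C,(H,M)),B).
Changes per character on this tree: Character 1: 1; Character 2: 1; Character 3: 1; Character 4: 1; Character 5: 1.
Total = 5.

5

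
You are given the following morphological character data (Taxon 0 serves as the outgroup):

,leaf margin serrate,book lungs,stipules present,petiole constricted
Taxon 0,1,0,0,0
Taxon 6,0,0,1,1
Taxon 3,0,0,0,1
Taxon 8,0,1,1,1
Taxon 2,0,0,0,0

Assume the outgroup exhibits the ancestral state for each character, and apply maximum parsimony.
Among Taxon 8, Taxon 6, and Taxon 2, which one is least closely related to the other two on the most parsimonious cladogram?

Character polarity is set by the outgroup: the derived state is whichever differs from the outgroup's state, so for leaf margin serrate the derived state is '0', and for the remaining characters it is '1'.
leaf margin serrate (derived state '0') is shared by all ingroup taxa — unites the whole ingroup.
book lungs (derived state '1') is unique to Taxon 8 (autapomorphy; uninformative for grouping).
stipules present (derived state '1') is shared by Taxon 6 and Taxon 8 — a synapomorphy uniting that clade.
Only Taxon 3, Taxon 6, and Taxon 8 show the derived state '1' for petiole constricted, supporting them as a clade.
Most parsimonious ingroup topology: (((Taxon 6,Taxon 8),Taxon 3),Taxon 2).
Taxon 6 and Taxon 8 share a more recent common ancestor with each other than either does with Taxon 2, so Taxon 2 is the least closely related of the three.

Taxon 2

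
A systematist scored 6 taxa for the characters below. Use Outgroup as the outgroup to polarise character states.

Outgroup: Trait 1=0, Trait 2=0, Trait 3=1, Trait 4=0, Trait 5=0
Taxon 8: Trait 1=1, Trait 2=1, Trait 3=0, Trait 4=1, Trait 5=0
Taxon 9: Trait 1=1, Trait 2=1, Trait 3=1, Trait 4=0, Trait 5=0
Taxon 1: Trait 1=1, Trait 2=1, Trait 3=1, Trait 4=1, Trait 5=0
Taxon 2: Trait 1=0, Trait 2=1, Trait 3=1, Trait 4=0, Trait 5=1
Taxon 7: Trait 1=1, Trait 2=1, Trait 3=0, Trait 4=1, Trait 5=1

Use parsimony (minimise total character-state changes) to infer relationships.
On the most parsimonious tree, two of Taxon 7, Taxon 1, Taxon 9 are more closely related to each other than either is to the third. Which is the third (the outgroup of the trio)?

Character polarity is set by the outgroup: the derived state is whichever differs from the outgroup's state, so for Trait 3 the derived state is '0', and for the remaining characters it is '1'.
Only Taxon 1, Taxon 7, Taxon 8, and Taxon 9 show the derived state '1' for Trait 1, supporting them as a clade.
All ingroup taxa share the derived state '1' for Trait 2; it defines the ingroup but does not resolve relationships within it.
Trait 3 (derived state '0') is shared by Taxon 7 and Taxon 8 — a synapomorphy uniting that clade.
Only Taxon 1, Taxon 7, and Taxon 8 show the derived state '1' for Trait 4, supporting them as a clade.
Trait 5 (state '1') occurs in Taxon 2 and Taxon 7 but conflicts with the nesting implied by the other characters — most parsimoniously interpreted as homoplasy.
Most parsimonious ingroup topology: ((((Taxon 8,Taxon 7),Taxon 1),Taxon 9),Taxon 2).
Taxon 7 and Taxon 1 share a more recent common ancestor with each other than either does with Taxon 9, so Taxon 9 is the least closely related of the three.

Taxon 9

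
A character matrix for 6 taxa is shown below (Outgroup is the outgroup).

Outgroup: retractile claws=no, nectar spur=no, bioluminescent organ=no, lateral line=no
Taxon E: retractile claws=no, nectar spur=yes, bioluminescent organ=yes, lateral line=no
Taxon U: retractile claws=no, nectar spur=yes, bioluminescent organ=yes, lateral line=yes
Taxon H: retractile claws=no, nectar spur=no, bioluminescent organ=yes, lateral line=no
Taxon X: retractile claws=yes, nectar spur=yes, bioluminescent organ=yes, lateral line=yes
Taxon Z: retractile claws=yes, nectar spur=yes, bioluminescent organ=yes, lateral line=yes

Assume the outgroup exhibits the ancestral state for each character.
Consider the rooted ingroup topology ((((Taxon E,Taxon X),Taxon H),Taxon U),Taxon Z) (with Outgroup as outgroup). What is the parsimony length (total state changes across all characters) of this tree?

8

Map each character onto ((((Taxon E,Taxon X),Taxon H),Taxon U),Taxon Z) (rooted by Outgroup) and count the minimum state changes it requires (Fitch parsimony):
retractile claws: 2; nectar spur: 2; bioluminescent organ: 1; lateral line: 3.
Total tree length = 8.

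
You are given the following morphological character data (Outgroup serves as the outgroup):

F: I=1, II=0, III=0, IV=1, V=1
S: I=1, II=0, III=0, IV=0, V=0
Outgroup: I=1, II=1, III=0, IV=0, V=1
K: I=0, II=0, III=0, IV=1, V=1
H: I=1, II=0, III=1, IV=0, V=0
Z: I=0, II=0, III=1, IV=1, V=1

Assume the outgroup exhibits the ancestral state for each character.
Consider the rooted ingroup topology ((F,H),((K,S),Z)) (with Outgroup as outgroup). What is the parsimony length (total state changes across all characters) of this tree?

Map each character onto ((F,H),((K,S),Z)) (rooted by Outgroup) and count the minimum state changes it requires (Fitch parsimony):
I: 2; II: 1; III: 2; IV: 3; V: 2.
Total tree length = 10.

10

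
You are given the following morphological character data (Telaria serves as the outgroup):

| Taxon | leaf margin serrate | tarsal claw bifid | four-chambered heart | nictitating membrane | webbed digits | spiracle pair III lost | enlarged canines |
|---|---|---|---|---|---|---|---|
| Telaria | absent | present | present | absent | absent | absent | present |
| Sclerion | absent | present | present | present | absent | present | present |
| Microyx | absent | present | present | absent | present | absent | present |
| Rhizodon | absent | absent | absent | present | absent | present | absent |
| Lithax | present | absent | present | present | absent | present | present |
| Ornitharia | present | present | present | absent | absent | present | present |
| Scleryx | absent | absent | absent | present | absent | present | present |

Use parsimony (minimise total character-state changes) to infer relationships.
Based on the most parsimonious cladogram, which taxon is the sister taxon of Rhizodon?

Character polarity is set by the outgroup: the derived state is whichever differs from the outgroup's state, so for tarsal claw bifid, four-chambered heart, enlarged canines the derived state is 'absent', and for the remaining characters it is 'present'.
leaf margin serrate groups Lithax and Ornitharia, which is incompatible with the clades supported by the remaining characters; treating it as convergent (homoplasy) costs fewer steps than any alternative tree.
Only Lithax, Rhizodon, and Scleryx show the derived state 'absent' for tarsal claw bifid, supporting them as a clade.
four-chambered heart: derived state 'absent' in Rhizodon and Scleryx only — synapomorphy for {Rhizodon, Scleryx}.
Only Lithax, Rhizodon, Sclerion, and Scleryx show the derived state 'present' for nictitating membrane, supporting them as a clade.
webbed digits (derived state 'present') is unique to Microyx (autapomorphy; uninformative for grouping).
Only Lithax, Ornitharia, Rhizodon, Sclerion, and Scleryx show the derived state 'present' for spiracle pair III lost, supporting them as a clade.
enlarged canines (derived state 'absent') is unique to Rhizodon (autapomorphy; uninformative for grouping).
Most parsimonious ingroup topology: (((Sclerion,((Rhizodon,Scleryx),Lithax)),Ornitharia),Microyx).
Rhizodon and Scleryx form a cherry on this tree, so they are sister taxa.

Scleryx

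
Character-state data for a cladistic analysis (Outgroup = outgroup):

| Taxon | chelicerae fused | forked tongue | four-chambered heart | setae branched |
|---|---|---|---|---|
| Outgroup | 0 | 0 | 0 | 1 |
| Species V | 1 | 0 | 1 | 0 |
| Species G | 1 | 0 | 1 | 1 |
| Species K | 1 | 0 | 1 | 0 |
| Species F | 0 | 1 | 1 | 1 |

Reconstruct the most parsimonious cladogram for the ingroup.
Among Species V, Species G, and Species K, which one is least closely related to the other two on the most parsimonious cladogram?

Species G

Character polarity is set by the outgroup: the derived state is whichever differs from the outgroup's state, so for setae branched the derived state is '0', and for the remaining characters it is '1'.
Only Species G, Species K, and Species V show the derived state '1' for chelicerae fused, supporting them as a clade.
forked tongue (derived state '1') is unique to Species F (autapomorphy; uninformative for grouping).
All ingroup taxa share the derived state '1' for four-chambered heart; it defines the ingroup but does not resolve relationships within it.
setae branched: derived state '0' in Species K and Species V only — synapomorphy for {Species K, Species V}.
Most parsimonious ingroup topology: (((Species V,Species K),Species G),Species F).
Species K and Species V share a more recent common ancestor with each other than either does with Species G, so Species G is the least closely related of the three.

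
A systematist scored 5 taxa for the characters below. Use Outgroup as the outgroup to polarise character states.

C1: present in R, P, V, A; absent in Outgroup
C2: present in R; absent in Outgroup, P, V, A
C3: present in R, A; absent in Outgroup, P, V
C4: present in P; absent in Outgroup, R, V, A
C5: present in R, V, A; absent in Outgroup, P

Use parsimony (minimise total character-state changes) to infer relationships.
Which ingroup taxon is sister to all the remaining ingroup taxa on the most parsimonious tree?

P

The outgroup has state 'absent' for every character, so 'present' is the derived state throughout.
C1 (derived state 'present') is shared by all ingroup taxa — unites the whole ingroup.
C2: derived state 'present' in R only — an autapomorphy, so it tells us nothing about relationships among taxa.
Only A and R show the derived state 'present' for C3, supporting them as a clade.
C4 (derived state 'present') is unique to P (autapomorphy; uninformative for grouping).
Only A, R, and V show the derived state 'present' for C5, supporting them as a clade.
Most parsimonious ingroup topology: (((R,A),V),P).
P is sister to the clade containing all other ingroup taxa, so it is the earliest-diverging (most basal) ingroup lineage.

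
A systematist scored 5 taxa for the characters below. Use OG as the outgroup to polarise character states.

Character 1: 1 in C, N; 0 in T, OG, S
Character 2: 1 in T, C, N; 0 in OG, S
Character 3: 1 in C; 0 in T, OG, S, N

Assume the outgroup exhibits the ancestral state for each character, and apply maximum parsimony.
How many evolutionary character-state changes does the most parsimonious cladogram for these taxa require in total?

3

The outgroup has state '0' for every character, so '1' is the derived state throughout.
Character 1: derived state '1' in C and N only — synapomorphy for {C, N}.
Character 2: derived state '1' in C, N, and T only — synapomorphy for {C, N, T}.
Character 3 (derived state '1') is unique to C (autapomorphy; uninformative for grouping).
Most parsimonious ingroup topology: (S,((C,N),T)).
Changes per character on this tree: Character 1: 1; Character 2: 1; Character 3: 1.
Total = 3.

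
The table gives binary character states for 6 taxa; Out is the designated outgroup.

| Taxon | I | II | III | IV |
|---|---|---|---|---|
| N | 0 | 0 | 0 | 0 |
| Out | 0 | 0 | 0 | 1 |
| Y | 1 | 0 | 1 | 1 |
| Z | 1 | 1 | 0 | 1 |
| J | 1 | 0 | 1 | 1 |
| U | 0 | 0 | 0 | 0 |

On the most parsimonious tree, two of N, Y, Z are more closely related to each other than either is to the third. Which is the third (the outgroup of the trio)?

Character polarity is set by the outgroup: the derived state is whichever differs from the outgroup's state, so for IV the derived state is '0', and for the remaining characters it is '1'.
Only J, Y, and Z show the derived state '1' for I, supporting them as a clade.
II: derived state '1' in Z only — an autapomorphy, so it tells us nothing about relationships among taxa.
III: derived state '1' in J and Y only — synapomorphy for {J, Y}.
IV: derived state '0' in N and U only — synapomorphy for {N, U}.
Most parsimonious ingroup topology: ((Z,(J,Y)),(N,U)).
Y and Z share a more recent common ancestor with each other than either does with N, so N is the least closely related of the three.

N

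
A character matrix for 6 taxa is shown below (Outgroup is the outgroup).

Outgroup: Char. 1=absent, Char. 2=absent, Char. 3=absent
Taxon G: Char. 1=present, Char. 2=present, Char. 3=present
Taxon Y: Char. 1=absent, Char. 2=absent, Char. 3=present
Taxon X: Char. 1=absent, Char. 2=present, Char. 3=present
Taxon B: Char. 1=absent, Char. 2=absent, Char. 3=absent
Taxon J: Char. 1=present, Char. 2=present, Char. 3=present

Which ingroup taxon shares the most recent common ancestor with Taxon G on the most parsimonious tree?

Taxon J

The outgroup has state 'absent' for every character, so 'present' is the derived state throughout.
Char. 1 (derived state 'present') is shared by Taxon G and Taxon J — a synapomorphy uniting that clade.
Char. 2: derived state 'present' in Taxon G, Taxon J, and Taxon X only — synapomorphy for {Taxon G, Taxon J, Taxon X}.
Char. 3 (derived state 'present') is shared by Taxon G, Taxon J, Taxon X, and Taxon Y — a synapomorphy uniting that clade.
Most parsimonious ingroup topology: ((((Taxon G,Taxon J),Taxon X),Taxon Y),Taxon B).
Taxon G and Taxon J form a cherry on this tree, so they are sister taxa.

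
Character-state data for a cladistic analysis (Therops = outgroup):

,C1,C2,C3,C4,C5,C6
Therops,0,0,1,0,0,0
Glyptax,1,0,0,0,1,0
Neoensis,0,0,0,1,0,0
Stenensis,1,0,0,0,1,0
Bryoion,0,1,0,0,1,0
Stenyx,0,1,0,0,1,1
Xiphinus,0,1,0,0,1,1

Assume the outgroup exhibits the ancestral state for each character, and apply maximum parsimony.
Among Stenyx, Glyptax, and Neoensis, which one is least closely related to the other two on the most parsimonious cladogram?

Character polarity is set by the outgroup: the derived state is whichever differs from the outgroup's state, so for C3 the derived state is '0', and for the remaining characters it is '1'.
C1 (derived state '1') is shared by Glyptax and Stenensis — a synapomorphy uniting that clade.
Only Bryoion, Stenyx, and Xiphinus show the derived state '1' for C2, supporting them as a clade.
C3 (derived state '0') is shared by all ingroup taxa — unites the whole ingroup.
C4: derived state '1' in Neoensis only — an autapomorphy, so it tells us nothing about relationships among taxa.
Only Bryoion, Glyptax, Stenensis, Stenyx, and Xiphinus show the derived state '1' for C5, supporting them as a clade.
C6: derived state '1' in Stenyx and Xiphinus only — synapomorphy for {Stenyx, Xiphinus}.
Most parsimonious ingroup topology: (((Glyptax,Stenensis),(Bryoion,(Stenyx,Xiphinus))),Neoensis).
Glyptax and Stenyx share a more recent common ancestor with each other than either does with Neoensis, so Neoensis is the least closely related of the three.

Neoensis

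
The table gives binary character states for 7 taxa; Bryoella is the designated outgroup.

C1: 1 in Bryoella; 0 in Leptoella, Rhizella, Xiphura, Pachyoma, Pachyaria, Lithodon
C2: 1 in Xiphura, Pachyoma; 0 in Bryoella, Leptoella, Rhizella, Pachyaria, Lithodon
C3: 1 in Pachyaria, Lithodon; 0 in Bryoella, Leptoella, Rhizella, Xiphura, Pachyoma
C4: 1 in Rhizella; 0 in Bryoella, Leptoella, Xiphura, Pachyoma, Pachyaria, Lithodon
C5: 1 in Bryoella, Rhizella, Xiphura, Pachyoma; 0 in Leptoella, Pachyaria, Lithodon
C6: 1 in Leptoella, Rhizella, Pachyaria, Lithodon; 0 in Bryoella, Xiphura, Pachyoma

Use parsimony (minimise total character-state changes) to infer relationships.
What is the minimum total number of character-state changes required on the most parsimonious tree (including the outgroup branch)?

6

Character polarity is set by the outgroup: the derived state is whichever differs from the outgroup's state, so for C1, C5 the derived state is '0', and for the remaining characters it is '1'.
C1 (derived state '0') is shared by all ingroup taxa — unites the whole ingroup.
Only Pachyoma and Xiphura show the derived state '1' for C2, supporting them as a clade.
Only Lithodon and Pachyaria show the derived state '1' for C3, supporting them as a clade.
C4: derived state '1' in Rhizella only — an autapomorphy, so it tells us nothing about relationships among taxa.
C5: derived state '0' in Leptoella, Lithodon, and Pachyaria only — synapomorphy for {Leptoella, Lithodon, Pachyaria}.
Only Leptoella, Lithodon, Pachyaria, and Rhizella show the derived state '1' for C6, supporting them as a clade.
Most parsimonious ingroup topology: (((Leptoella,(Pachyaria,Lithodon)),Rhizella),(Xiphura,Pachyoma)).
Changes per character on this tree: C1: 1; C2: 1; C3: 1; C4: 1; C5: 1; C6: 1.
Total = 6.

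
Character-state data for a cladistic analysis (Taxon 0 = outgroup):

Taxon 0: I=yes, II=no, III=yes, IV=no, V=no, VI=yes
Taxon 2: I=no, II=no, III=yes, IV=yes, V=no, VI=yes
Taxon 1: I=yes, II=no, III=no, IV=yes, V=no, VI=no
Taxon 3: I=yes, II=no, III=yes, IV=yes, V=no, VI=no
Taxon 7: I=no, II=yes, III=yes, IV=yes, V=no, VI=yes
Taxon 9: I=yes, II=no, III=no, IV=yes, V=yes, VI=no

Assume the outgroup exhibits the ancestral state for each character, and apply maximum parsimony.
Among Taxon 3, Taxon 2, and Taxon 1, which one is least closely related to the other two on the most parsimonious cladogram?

Taxon 2

Character polarity is set by the outgroup: the derived state is whichever differs from the outgroup's state, so for I, III, VI the derived state is 'no', and for the remaining characters it is 'yes'.
I (derived state 'no') is shared by Taxon 2 and Taxon 7 — a synapomorphy uniting that clade.
II (derived state 'yes') is unique to Taxon 7 (autapomorphy; uninformative for grouping).
Only Taxon 1 and Taxon 9 show the derived state 'no' for III, supporting them as a clade.
IV (derived state 'yes') is shared by all ingroup taxa — unites the whole ingroup.
V (derived state 'yes') is unique to Taxon 9 (autapomorphy; uninformative for grouping).
VI (derived state 'no') is shared by Taxon 1, Taxon 3, and Taxon 9 — a synapomorphy uniting that clade.
Most parsimonious ingroup topology: ((Taxon 2,Taxon 7),((Taxon 1,Taxon 9),Taxon 3)).
Taxon 1 and Taxon 3 share a more recent common ancestor with each other than either does with Taxon 2, so Taxon 2 is the least closely related of the three.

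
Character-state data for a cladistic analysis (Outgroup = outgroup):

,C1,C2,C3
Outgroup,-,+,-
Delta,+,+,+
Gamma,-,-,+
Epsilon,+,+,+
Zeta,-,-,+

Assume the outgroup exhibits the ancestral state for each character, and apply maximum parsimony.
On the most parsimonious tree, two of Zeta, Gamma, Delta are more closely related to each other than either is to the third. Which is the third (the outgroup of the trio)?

Character polarity is set by the outgroup: the derived state is whichever differs from the outgroup's state, so for C2 the derived state is '-', and for the remaining characters it is '+'.
Only Delta and Epsilon show the derived state '+' for C1, supporting them as a clade.
C2 (derived state '-') is shared by Gamma and Zeta — a synapomorphy uniting that clade.
C3 (derived state '+') is shared by all ingroup taxa — unites the whole ingroup.
Most parsimonious ingroup topology: ((Delta,Epsilon),(Gamma,Zeta)).
Gamma and Zeta share a more recent common ancestor with each other than either does with Delta, so Delta is the least closely related of the three.

Delta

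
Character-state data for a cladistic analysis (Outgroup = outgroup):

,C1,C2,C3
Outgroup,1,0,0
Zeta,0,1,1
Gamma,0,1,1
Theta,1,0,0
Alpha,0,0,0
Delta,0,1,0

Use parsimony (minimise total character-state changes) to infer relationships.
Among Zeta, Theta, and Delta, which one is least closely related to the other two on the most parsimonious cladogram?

Theta

Character polarity is set by the outgroup: the derived state is whichever differs from the outgroup's state, so for C1 the derived state is '0', and for the remaining characters it is '1'.
Only Alpha, Delta, Gamma, and Zeta show the derived state '0' for C1, supporting them as a clade.
C2 (derived state '1') is shared by Delta, Gamma, and Zeta — a synapomorphy uniting that clade.
C3: derived state '1' in Gamma and Zeta only — synapomorphy for {Gamma, Zeta}.
Most parsimonious ingroup topology: ((((Zeta,Gamma),Delta),Alpha),Theta).
Delta and Zeta share a more recent common ancestor with each other than either does with Theta, so Theta is the least closely related of the three.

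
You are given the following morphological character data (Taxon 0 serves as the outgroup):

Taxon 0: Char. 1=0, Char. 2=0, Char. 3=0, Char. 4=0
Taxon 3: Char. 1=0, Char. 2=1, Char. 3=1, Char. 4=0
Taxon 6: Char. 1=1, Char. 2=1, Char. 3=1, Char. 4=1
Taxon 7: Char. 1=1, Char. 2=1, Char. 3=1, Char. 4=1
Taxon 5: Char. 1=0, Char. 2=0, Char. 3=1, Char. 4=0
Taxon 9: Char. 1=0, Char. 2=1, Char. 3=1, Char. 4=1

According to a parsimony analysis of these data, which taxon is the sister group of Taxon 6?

Taxon 7

The outgroup has state '0' for every character, so '1' is the derived state throughout.
Only Taxon 6 and Taxon 7 show the derived state '1' for Char. 1, supporting them as a clade.
Char. 2 (derived state '1') is shared by Taxon 3, Taxon 6, Taxon 7, and Taxon 9 — a synapomorphy uniting that clade.
Char. 3 (derived state '1') is shared by all ingroup taxa — unites the whole ingroup.
Char. 4 (derived state '1') is shared by Taxon 6, Taxon 7, and Taxon 9 — a synapomorphy uniting that clade.
Most parsimonious ingroup topology: ((Taxon 3,((Taxon 6,Taxon 7),Taxon 9)),Taxon 5).
Taxon 6 and Taxon 7 form a cherry on this tree, so they are sister taxa.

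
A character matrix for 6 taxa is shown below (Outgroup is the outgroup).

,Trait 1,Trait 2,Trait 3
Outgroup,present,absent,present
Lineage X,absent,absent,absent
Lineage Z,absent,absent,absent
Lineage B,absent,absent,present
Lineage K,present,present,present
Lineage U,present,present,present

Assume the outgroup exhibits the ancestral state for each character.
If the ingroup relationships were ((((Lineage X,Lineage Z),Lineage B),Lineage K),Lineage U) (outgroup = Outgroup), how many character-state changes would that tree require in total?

Map each character onto ((((Lineage X,Lineage Z),Lineage B),Lineage K),Lineage U) (rooted by Outgroup) and count the minimum state changes it requires (Fitch parsimony):
Trait 1: 1; Trait 2: 2; Trait 3: 1.
Total tree length = 4.

4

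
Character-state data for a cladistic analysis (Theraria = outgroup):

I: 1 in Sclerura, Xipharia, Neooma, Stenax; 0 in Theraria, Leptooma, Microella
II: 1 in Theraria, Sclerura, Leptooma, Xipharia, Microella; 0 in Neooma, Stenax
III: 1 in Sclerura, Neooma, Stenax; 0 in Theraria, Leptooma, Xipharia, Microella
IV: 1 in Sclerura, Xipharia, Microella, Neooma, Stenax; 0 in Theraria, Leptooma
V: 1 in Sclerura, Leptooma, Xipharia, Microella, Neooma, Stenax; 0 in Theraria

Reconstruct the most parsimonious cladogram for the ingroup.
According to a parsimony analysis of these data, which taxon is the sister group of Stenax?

Character polarity is set by the outgroup: the derived state is whichever differs from the outgroup's state, so for II the derived state is '0', and for the remaining characters it is '1'.
I (derived state '1') is shared by Neooma, Sclerura, Stenax, and Xipharia — a synapomorphy uniting that clade.
Only Neooma and Stenax show the derived state '0' for II, supporting them as a clade.
III: derived state '1' in Neooma, Sclerura, and Stenax only — synapomorphy for {Neooma, Sclerura, Stenax}.
IV: derived state '1' in Microella, Neooma, Sclerura, Stenax, and Xipharia only — synapomorphy for {Microella, Neooma, Sclerura, Stenax, Xipharia}.
All ingroup taxa share the derived state '1' for V; it defines the ingroup but does not resolve relationships within it.
Most parsimonious ingroup topology: ((((Sclerura,(Neooma,Stenax)),Xipharia),Microella),Leptooma).
Stenax and Neooma form a cherry on this tree, so they are sister taxa.

Neooma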